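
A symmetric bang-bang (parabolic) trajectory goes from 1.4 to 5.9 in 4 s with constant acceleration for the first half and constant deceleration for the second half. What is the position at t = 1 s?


Symmetric rest-to-rest: each phase covers (pf-p0)/2 in time T/2. 0.5*a*(T/2)^2 = (pf-p0)/2 => a = 4*(pf-p0)/T^2
a = 4*(5.9-1.4)/4^2 = 1.125
t = 1 is in the acceleration phase (t <= T/2).
p = p0 + 0.5*a*t^2 = 1.4 + 0.5*1.125*1^2
= 1.9625


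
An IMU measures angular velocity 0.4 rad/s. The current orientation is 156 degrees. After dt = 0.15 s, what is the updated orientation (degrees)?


delta_theta = w * dt = 0.4 * 0.15 = 0.06 rad
= 3.4377 deg
theta_new = 156 + 3.4377 = 159.4377 deg


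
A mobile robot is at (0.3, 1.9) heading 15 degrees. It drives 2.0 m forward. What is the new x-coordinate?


x_new = x0 + d*cos(theta)
= 0.3 + 2.0*cos(15)
= 0.3 + 1.9319
= 2.2319


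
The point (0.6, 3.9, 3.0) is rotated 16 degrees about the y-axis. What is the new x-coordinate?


Rotation about y-axis: x' = x*cos(theta) + z*sin(theta)
= 0.6 * 0.9613 + 3.0 * 0.2756
= 1.4037


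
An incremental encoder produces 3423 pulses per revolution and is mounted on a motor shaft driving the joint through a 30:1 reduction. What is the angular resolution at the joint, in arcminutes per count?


counts per rev = 3423
effective counts at joint = 3423 * 30 = 102690
resolution = 360*60 / 102690
= 0.2103 arcmin/count


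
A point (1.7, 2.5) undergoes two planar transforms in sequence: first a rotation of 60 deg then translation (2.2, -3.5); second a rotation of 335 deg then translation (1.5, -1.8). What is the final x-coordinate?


After transform 1:
x1 = cos(60)*1.7 - sin(60)*2.5 + 2.2 = 0.8849
y1 = sin(60)*1.7 + cos(60)*2.5 + -3.5 = -0.7778
After transform 2:
x2 = cos(335)*0.8849 - sin(335)*-0.7778 + 1.5
= 1.9733


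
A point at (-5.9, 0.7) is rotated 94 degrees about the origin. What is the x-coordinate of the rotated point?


x' = x*cos(theta) - y*sin(theta)
cos(94 deg) = -0.0698, sin(94 deg) = 0.9976
x' = -5.9 * -0.0698 - 0.7 * 0.9976
= 0.4116 - 0.6983
= -0.2867


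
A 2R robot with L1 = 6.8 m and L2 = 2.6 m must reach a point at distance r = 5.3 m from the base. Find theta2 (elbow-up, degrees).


cos(theta2) = (r^2 - L1^2 - L2^2) / (2*L1*L2)
cos(theta2) = (28.09 - 46.24 - 6.76) / 35.36
cos(theta2) = -0.704468
theta2 = 134.7866 degrees


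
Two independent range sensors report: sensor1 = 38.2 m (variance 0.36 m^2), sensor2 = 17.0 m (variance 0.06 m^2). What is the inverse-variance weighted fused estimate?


w1 = (1/var1) / (1/var1 + 1/var2)
   = 2.7778 / (2.7778 + 16.6667) = 0.1429
w2 = 1 - w1 = 0.8571
fused = w1*s1 + w2*s2 = 5.4571 + 14.5714
= 20.0286 m


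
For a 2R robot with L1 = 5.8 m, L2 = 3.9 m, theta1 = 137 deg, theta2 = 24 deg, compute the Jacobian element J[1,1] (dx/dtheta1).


J[1,1] = -L1*sin(t1) - L2*sin(t1+t2)
= -5.8*sin(137) - 3.9*sin(161)
= -5.2253


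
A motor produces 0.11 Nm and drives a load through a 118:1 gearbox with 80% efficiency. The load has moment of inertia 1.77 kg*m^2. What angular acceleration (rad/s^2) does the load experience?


tau_out = tau_motor * N * eta
= 0.11 * 118 * 0.8 = 10.384 Nm
alpha = tau_out / I = 10.384 / 1.77
= 5.8667 rad/s^2


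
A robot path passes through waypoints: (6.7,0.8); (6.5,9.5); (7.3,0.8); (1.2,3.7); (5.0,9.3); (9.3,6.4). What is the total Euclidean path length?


Segment lengths:
  seg1 = sqrt((-0.2)^2 + (8.7)^2) = 8.7023
  seg2 = sqrt((0.8)^2 + (-8.7)^2) = 8.7367
  seg3 = sqrt((-6.1)^2 + (2.9)^2) = 6.7543
  seg4 = sqrt((3.8)^2 + (5.6)^2) = 6.7676
  seg5 = sqrt((4.3)^2 + (-2.9)^2) = 5.1865
Total = 36.1474


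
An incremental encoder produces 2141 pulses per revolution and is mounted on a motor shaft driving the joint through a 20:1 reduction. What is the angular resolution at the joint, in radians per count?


counts per rev = 2141
effective counts at joint = 2141 * 20 = 42820
resolution = 2*pi / 42820
= 1.4673e-04 rad/count


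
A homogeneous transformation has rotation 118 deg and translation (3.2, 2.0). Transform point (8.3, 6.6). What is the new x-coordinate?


x' = cos(theta)*px - sin(theta)*py + tx
= -0.4695*8.3 - 0.8829*6.6 + 3.2
= -6.5241


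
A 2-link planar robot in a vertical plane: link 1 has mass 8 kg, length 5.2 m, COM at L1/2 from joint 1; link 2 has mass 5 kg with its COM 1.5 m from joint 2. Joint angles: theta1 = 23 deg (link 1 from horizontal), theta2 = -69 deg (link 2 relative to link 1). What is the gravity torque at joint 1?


Horizontal distance from joint 1 to link-1 COM:
  x_c1 = (L1/2)*cos(t1) = 2.6 * 0.9205 = 2.3933 m
Horizontal distance from joint 1 to link-2 COM:
  x_c2 = L1*cos(t1) + Lc2*cos(t1+t2)
       = 5.2*0.9205 + 1.5*0.6947 = 5.8286 m
tau1 = m1*g*x_c1 + m2*g*x_c2
     = 8*9.81*2.3933 + 5*9.81*5.8286
     = 187.8272 + 285.8935
     = 473.7206 Nm


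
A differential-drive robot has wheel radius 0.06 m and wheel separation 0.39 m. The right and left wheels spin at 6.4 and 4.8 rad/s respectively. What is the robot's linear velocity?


vR = r*wR = 0.06*6.4 = 0.384 m/s
vL = r*wL = 0.06*4.8 = 0.288 m/s
v = (vR+vL)/2 = 0.336 m/s
omega = (vR-vL)/L = 0.2462 rad/s
linear velocity = 0.336 m/s


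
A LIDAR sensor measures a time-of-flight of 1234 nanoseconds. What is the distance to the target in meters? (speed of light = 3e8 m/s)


tof = 1234 ns = 1.234e-06 s
dist = c * tof / 2
= 3e8 * 1.234e-06 / 2
= 185.1 m


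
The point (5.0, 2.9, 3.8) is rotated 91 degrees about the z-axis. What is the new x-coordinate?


Rotation about z-axis: x' = x*cos(theta) - y*sin(theta)
= 5.0 * -0.0175 - 2.9 * 0.9998
= -2.9868


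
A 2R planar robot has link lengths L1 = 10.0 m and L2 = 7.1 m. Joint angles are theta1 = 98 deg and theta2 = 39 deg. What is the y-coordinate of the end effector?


Convert angles to radians: theta1 = 1.7104, theta2 = 0.6807
y = L1*sin(theta1) + L2*sin(theta1+theta2)
y = 9.9027 + 4.8422
y = 14.7449


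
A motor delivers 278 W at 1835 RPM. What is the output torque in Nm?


omega = 1835 * 2*pi/60 = 192.1608 rad/s
tau = P / omega = 278 / 192.1608
= 1.4467 Nm


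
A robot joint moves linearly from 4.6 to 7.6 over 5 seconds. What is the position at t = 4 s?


s = t/T = 4/5 = 0.8
p(t) = p0 + (pf-p0)*s
= 4.6 + (7.6 - 4.6) * 0.8
= 7.0


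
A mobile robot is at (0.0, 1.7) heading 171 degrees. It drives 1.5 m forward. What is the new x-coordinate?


x_new = x0 + d*cos(theta)
= 0.0 + 1.5*cos(171)
= 0.0 + -1.4815
= -1.4815


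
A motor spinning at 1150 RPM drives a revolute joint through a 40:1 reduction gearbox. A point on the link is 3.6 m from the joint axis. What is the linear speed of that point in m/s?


omega_motor = 1150 * 2*pi/60 = 120.4277 rad/s
omega_joint = omega_motor / 40 = 3.0107 rad/s
v = omega_joint * r = 3.0107 * 3.6
= 10.8385 m/s


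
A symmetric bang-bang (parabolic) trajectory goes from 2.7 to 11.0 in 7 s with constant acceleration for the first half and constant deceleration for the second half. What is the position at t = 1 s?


Symmetric rest-to-rest: each phase covers (pf-p0)/2 in time T/2. 0.5*a*(T/2)^2 = (pf-p0)/2 => a = 4*(pf-p0)/T^2
a = 4*(11.0-2.7)/7^2 = 0.6776
t = 1 is in the acceleration phase (t <= T/2).
p = p0 + 0.5*a*t^2 = 2.7 + 0.5*0.6776*1^2
= 3.0388


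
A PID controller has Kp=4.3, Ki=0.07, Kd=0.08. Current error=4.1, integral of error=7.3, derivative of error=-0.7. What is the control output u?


u = Kp*e + Ki*int(e) + Kd*de/dt
= 4.3*4.1 + 0.07*7.3 + 0.08*(-0.7)
= 17.63 + 0.511 + -0.056
= 18.085


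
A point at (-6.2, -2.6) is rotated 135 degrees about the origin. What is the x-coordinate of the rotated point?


x' = x*cos(theta) - y*sin(theta)
cos(135 deg) = -0.7071, sin(135 deg) = 0.7071
x' = -6.2 * -0.7071 - -2.6 * 0.7071
= 4.3841 - -1.8385
= 6.2225


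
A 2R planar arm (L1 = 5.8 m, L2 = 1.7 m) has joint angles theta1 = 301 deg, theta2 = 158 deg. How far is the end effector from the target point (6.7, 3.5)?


End effector via forward kinematics:
x = L1*cos(t1) + L2*cos(t1+t2) = 2.7213
y = L1*sin(t1) + L2*sin(t1+t2) = -3.2925
Distance to target:
d = sqrt((6.7 - 2.7213)^2 + (3.5 - -3.2925)^2)
= sqrt(15.8302 + 46.1381)
= 7.872 m


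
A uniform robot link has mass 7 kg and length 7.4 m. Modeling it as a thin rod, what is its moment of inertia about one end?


I = (1/3) * m * L^2
= (1/3) * 7 * 7.4^2
= 0.333333 * 7 * 54.76
= 127.7733 kg*m^2


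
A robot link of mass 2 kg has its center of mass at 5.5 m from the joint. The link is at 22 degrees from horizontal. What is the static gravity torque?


tau = m*g*L*cos(angle)
= 2 * 9.81 * 5.5 * cos(22 deg)
= 2 * 9.81 * 5.5 * 0.9272
= 100.0524 Nm


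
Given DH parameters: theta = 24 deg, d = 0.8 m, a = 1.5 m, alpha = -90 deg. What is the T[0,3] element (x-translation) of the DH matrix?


T[0,3] = a * cos(theta)
= 1.5 * cos(24 deg)
= 1.5 * 0.9135
= 1.3703


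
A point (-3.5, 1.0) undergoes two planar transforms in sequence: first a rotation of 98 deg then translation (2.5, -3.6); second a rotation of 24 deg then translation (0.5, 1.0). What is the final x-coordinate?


After transform 1:
x1 = cos(98)*-3.5 - sin(98)*1.0 + 2.5 = 1.9968
y1 = sin(98)*-3.5 + cos(98)*1.0 + -3.6 = -7.2051
After transform 2:
x2 = cos(24)*1.9968 - sin(24)*-7.2051 + 0.5
= 5.2548


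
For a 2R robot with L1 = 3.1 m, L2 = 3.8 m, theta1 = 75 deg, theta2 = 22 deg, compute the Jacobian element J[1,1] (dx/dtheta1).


J[1,1] = -L1*sin(t1) - L2*sin(t1+t2)
= -3.1*sin(75) - 3.8*sin(97)
= -6.766


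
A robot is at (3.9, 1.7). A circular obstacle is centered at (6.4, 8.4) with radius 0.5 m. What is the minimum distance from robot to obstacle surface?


center_dist = sqrt((3.9-6.4)^2 + (1.7-8.4)^2)
= sqrt(6.25 + 44.89)
= 7.1512
min_dist = center_dist - radius = 7.1512 - 0.5 = 6.6512 m


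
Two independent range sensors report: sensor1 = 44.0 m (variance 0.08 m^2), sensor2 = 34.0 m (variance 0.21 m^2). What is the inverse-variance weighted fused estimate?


w1 = (1/var1) / (1/var1 + 1/var2)
   = 12.5 / (12.5 + 4.7619) = 0.7241
w2 = 1 - w1 = 0.2759
fused = w1*s1 + w2*s2 = 31.8621 + 9.3793
= 41.2414 m


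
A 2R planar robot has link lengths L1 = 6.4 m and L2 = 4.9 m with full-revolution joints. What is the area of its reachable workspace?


r_max = L1 + L2 = 11.3 m
r_min = |L1 - L2| = 1.5 m
Area = pi*(r_max^2 - r_min^2)
= pi*(127.69 - 2.25)
= pi * 125.44
= 394.0814 m^2


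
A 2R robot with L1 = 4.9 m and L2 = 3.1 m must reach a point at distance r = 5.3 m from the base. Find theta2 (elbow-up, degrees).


cos(theta2) = (r^2 - L1^2 - L2^2) / (2*L1*L2)
cos(theta2) = (28.09 - 24.01 - 9.61) / 30.38
cos(theta2) = -0.182028
theta2 = 100.4879 degrees


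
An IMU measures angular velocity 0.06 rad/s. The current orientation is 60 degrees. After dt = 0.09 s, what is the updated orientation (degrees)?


delta_theta = w * dt = 0.06 * 0.09 = 0.0054 rad
= 0.3094 deg
theta_new = 60 + 0.3094 = 60.3094 deg


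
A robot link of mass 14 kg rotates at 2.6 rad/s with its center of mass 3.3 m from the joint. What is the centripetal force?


F = m * omega^2 * r
= 14 * 2.6^2 * 3.3
= 14 * 6.76 * 3.3
= 312.312 N


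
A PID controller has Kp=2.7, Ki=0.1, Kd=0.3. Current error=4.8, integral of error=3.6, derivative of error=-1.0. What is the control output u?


u = Kp*e + Ki*int(e) + Kd*de/dt
= 2.7*4.8 + 0.1*3.6 + 0.3*(-1.0)
= 12.96 + 0.36 + -0.3
= 13.02


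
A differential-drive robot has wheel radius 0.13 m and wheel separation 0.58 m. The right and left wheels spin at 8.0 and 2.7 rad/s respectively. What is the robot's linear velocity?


vR = r*wR = 0.13*8.0 = 1.04 m/s
vL = r*wL = 0.13*2.7 = 0.351 m/s
v = (vR+vL)/2 = 0.6955 m/s
omega = (vR-vL)/L = 1.1879 rad/s
linear velocity = 0.6955 m/s


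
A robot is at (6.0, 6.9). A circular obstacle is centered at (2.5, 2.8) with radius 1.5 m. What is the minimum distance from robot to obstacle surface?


center_dist = sqrt((6.0-2.5)^2 + (6.9-2.8)^2)
= sqrt(12.25 + 16.81)
= 5.3907
min_dist = center_dist - radius = 5.3907 - 1.5 = 3.8907 m


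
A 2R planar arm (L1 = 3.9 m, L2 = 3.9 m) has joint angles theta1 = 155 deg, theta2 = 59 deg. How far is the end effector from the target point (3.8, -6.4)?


End effector via forward kinematics:
x = L1*cos(t1) + L2*cos(t1+t2) = -6.7678
y = L1*sin(t1) + L2*sin(t1+t2) = -0.5326
Distance to target:
d = sqrt((3.8 - -6.7678)^2 + (-6.4 - -0.5326)^2)
= sqrt(111.6794 + 34.4259)
= 12.0874 m


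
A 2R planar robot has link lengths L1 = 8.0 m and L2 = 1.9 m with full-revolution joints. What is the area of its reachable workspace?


r_max = L1 + L2 = 9.9 m
r_min = |L1 - L2| = 6.1 m
Area = pi*(r_max^2 - r_min^2)
= pi*(98.01 - 37.21)
= pi * 60.8
= 191.0088 m^2


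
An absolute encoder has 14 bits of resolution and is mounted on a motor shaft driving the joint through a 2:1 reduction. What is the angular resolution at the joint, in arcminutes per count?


counts = 2^14 = 16384
effective counts at joint = 16384 * 2 = 32768
resolution = 360*60 / 32768
= 0.6592 arcmin/count


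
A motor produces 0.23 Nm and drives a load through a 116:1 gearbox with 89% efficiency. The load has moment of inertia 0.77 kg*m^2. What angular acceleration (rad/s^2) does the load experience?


tau_out = tau_motor * N * eta
= 0.23 * 116 * 0.89 = 23.7452 Nm
alpha = tau_out / I = 23.7452 / 0.77
= 30.8379 rad/s^2


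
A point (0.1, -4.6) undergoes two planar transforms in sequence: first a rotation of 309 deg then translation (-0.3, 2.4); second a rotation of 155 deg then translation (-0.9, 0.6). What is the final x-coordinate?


After transform 1:
x1 = cos(309)*0.1 - sin(309)*-4.6 + -0.3 = -3.8119
y1 = sin(309)*0.1 + cos(309)*-4.6 + 2.4 = -0.5726
After transform 2:
x2 = cos(155)*-3.8119 - sin(155)*-0.5726 + -0.9
= 2.7968


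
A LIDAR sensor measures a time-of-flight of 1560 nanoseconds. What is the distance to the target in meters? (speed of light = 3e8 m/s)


tof = 1560 ns = 1.56e-06 s
dist = c * tof / 2
= 3e8 * 1.56e-06 / 2
= 234.0 m


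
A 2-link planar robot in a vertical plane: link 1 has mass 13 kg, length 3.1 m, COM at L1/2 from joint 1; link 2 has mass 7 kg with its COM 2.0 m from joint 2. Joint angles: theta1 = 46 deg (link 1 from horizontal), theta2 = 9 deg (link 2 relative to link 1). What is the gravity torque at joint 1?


Horizontal distance from joint 1 to link-1 COM:
  x_c1 = (L1/2)*cos(t1) = 1.55 * 0.6947 = 1.0767 m
Horizontal distance from joint 1 to link-2 COM:
  x_c2 = L1*cos(t1) + Lc2*cos(t1+t2)
       = 3.1*0.6947 + 2.0*0.5736 = 3.3006 m
tau1 = m1*g*x_c1 + m2*g*x_c2
     = 13*9.81*1.0767 + 7*9.81*3.3006
     = 137.3142 + 226.6518
     = 363.9659 Nm


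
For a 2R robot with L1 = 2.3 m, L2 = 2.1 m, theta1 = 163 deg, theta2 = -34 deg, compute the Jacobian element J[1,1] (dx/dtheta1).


J[1,1] = -L1*sin(t1) - L2*sin(t1+t2)
= -2.3*sin(163) - 2.1*sin(129)
= -2.3045


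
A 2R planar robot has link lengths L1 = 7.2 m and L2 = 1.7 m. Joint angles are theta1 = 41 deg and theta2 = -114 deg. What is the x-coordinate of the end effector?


Convert angles to radians: theta1 = 0.7156, theta2 = -1.9897
x = L1*cos(theta1) + L2*cos(theta1+theta2)
x = 5.4339 + 0.497
x = 5.9309


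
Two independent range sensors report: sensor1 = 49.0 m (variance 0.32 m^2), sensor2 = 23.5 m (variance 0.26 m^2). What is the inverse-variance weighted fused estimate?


w1 = (1/var1) / (1/var1 + 1/var2)
   = 3.125 / (3.125 + 3.8462) = 0.4483
w2 = 1 - w1 = 0.5517
fused = w1*s1 + w2*s2 = 21.9655 + 12.9655
= 34.931 m


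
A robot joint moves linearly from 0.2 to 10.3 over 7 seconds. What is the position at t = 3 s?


s = t/T = 3/7 = 0.4286
p(t) = p0 + (pf-p0)*s
= 0.2 + (10.3 - 0.2) * 0.4286
= 4.5286


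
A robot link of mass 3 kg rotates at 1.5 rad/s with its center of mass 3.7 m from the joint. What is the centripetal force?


F = m * omega^2 * r
= 3 * 1.5^2 * 3.7
= 3 * 2.25 * 3.7
= 24.975 N


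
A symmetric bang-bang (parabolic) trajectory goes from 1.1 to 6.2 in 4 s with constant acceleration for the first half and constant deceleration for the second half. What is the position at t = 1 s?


Symmetric rest-to-rest: each phase covers (pf-p0)/2 in time T/2. 0.5*a*(T/2)^2 = (pf-p0)/2 => a = 4*(pf-p0)/T^2
a = 4*(6.2-1.1)/4^2 = 1.275
t = 1 is in the acceleration phase (t <= T/2).
p = p0 + 0.5*a*t^2 = 1.1 + 0.5*1.275*1^2
= 1.7375


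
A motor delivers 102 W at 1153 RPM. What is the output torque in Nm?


omega = 1153 * 2*pi/60 = 120.7419 rad/s
tau = P / omega = 102 / 120.7419
= 0.8448 Nm


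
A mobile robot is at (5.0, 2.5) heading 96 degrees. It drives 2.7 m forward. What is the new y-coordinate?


y_new = y0 + d*sin(theta)
= 2.5 + 2.7*sin(96)
= 2.5 + 2.6852
= 5.1852


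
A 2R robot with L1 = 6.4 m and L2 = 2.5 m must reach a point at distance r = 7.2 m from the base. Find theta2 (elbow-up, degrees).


cos(theta2) = (r^2 - L1^2 - L2^2) / (2*L1*L2)
cos(theta2) = (51.84 - 40.96 - 6.25) / 32.0
cos(theta2) = 0.144687
theta2 = 81.6808 degrees


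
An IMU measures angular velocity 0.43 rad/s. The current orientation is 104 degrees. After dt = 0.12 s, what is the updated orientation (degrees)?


delta_theta = w * dt = 0.43 * 0.12 = 0.0516 rad
= 2.9565 deg
theta_new = 104 + 2.9565 = 106.9565 deg


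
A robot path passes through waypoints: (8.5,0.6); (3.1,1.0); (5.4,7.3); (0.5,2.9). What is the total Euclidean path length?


Segment lengths:
  seg1 = sqrt((-5.4)^2 + (0.4)^2) = 5.4148
  seg2 = sqrt((2.3)^2 + (6.3)^2) = 6.7067
  seg3 = sqrt((-4.9)^2 + (-4.4)^2) = 6.5856
Total = 18.7071


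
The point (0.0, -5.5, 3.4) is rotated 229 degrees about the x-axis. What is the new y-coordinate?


Rotation about x-axis: y' = y*cos(theta) - z*sin(theta)
= -5.5 * -0.6561 - 3.4 * -0.7547
= 6.1743


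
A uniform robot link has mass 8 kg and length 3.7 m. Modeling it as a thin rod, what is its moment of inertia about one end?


I = (1/3) * m * L^2
= (1/3) * 8 * 3.7^2
= 0.333333 * 8 * 13.69
= 36.5067 kg*m^2


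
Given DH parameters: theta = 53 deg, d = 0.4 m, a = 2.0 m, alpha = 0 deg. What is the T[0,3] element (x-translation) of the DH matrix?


T[0,3] = a * cos(theta)
= 2.0 * cos(53 deg)
= 2.0 * 0.6018
= 1.2036


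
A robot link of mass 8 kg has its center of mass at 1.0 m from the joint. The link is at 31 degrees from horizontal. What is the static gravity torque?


tau = m*g*L*cos(angle)
= 8 * 9.81 * 1.0 * cos(31 deg)
= 8 * 9.81 * 1.0 * 0.8572
= 67.2705 Nm


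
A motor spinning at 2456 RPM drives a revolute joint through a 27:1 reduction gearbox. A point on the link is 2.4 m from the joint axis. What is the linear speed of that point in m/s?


omega_motor = 2456 * 2*pi/60 = 257.1917 rad/s
omega_joint = omega_motor / 27 = 9.5256 rad/s
v = omega_joint * r = 9.5256 * 2.4
= 22.8615 m/s


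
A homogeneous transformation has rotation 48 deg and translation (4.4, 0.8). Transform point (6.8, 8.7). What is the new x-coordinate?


x' = cos(theta)*px - sin(theta)*py + tx
= 0.6691*6.8 - 0.7431*8.7 + 4.4
= 2.4847


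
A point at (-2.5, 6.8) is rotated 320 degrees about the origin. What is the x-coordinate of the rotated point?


x' = x*cos(theta) - y*sin(theta)
cos(320 deg) = 0.766, sin(320 deg) = -0.6428
x' = -2.5 * 0.766 - 6.8 * -0.6428
= -1.9151 - -4.371
= 2.4558


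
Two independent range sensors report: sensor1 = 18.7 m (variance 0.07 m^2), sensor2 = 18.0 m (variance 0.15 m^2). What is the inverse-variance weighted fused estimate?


w1 = (1/var1) / (1/var1 + 1/var2)
   = 14.2857 / (14.2857 + 6.6667) = 0.6818
w2 = 1 - w1 = 0.3182
fused = w1*s1 + w2*s2 = 12.75 + 5.7273
= 18.4773 m


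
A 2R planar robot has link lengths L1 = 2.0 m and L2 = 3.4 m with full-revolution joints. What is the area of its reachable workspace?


r_max = L1 + L2 = 5.4 m
r_min = |L1 - L2| = 1.4 m
Area = pi*(r_max^2 - r_min^2)
= pi*(29.16 - 1.96)
= pi * 27.2
= 85.4513 m^2


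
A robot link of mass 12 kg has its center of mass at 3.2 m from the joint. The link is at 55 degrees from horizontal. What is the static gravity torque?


tau = m*g*L*cos(angle)
= 12 * 9.81 * 3.2 * cos(55 deg)
= 12 * 9.81 * 3.2 * 0.5736
= 216.0685 Nm


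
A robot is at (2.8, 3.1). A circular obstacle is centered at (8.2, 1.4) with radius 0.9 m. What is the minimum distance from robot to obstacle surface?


center_dist = sqrt((2.8-8.2)^2 + (3.1-1.4)^2)
= sqrt(29.16 + 2.89)
= 5.6613
min_dist = center_dist - radius = 5.6613 - 0.9 = 4.7613 m


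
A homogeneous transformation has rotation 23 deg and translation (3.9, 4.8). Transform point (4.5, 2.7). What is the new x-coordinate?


x' = cos(theta)*px - sin(theta)*py + tx
= 0.9205*4.5 - 0.3907*2.7 + 3.9
= 6.9873


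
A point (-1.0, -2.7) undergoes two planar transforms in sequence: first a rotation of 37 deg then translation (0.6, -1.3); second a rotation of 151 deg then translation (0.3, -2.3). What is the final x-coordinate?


After transform 1:
x1 = cos(37)*-1.0 - sin(37)*-2.7 + 0.6 = 1.4263
y1 = sin(37)*-1.0 + cos(37)*-2.7 + -1.3 = -4.0581
After transform 2:
x2 = cos(151)*1.4263 - sin(151)*-4.0581 + 0.3
= 1.02


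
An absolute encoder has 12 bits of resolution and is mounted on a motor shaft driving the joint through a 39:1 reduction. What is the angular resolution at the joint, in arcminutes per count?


counts = 2^12 = 4096
effective counts at joint = 4096 * 39 = 159744
resolution = 360*60 / 159744
= 0.1352 arcmin/count


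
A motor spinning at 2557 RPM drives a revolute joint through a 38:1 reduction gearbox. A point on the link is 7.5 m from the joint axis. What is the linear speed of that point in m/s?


omega_motor = 2557 * 2*pi/60 = 267.7684 rad/s
omega_joint = omega_motor / 38 = 7.0465 rad/s
v = omega_joint * r = 7.0465 * 7.5
= 52.849 m/s


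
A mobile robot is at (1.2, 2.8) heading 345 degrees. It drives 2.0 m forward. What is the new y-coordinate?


y_new = y0 + d*sin(theta)
= 2.8 + 2.0*sin(345)
= 2.8 + -0.5176
= 2.2824


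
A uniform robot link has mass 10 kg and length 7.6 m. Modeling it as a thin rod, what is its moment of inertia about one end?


I = (1/3) * m * L^2
= (1/3) * 10 * 7.6^2
= 0.333333 * 10 * 57.76
= 192.5333 kg*m^2


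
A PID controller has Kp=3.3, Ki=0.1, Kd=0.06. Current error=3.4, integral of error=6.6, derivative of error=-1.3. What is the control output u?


u = Kp*e + Ki*int(e) + Kd*de/dt
= 3.3*3.4 + 0.1*6.6 + 0.06*(-1.3)
= 11.22 + 0.66 + -0.078
= 11.802


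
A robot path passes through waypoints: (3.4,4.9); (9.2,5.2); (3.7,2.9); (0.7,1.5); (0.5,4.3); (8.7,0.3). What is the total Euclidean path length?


Segment lengths:
  seg1 = sqrt((5.8)^2 + (0.3)^2) = 5.8078
  seg2 = sqrt((-5.5)^2 + (-2.3)^2) = 5.9615
  seg3 = sqrt((-3.0)^2 + (-1.4)^2) = 3.3106
  seg4 = sqrt((-0.2)^2 + (2.8)^2) = 2.8071
  seg5 = sqrt((8.2)^2 + (-4.0)^2) = 9.1236
Total = 27.0106


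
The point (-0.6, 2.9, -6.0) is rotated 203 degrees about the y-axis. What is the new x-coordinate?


Rotation about y-axis: x' = x*cos(theta) + z*sin(theta)
= -0.6 * -0.9205 + -6.0 * -0.3907
= 2.8967


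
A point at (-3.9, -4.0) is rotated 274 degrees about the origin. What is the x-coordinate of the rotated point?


x' = x*cos(theta) - y*sin(theta)
cos(274 deg) = 0.0698, sin(274 deg) = -0.9976
x' = -3.9 * 0.0698 - -4.0 * -0.9976
= -0.2721 - 3.9903
= -4.2623


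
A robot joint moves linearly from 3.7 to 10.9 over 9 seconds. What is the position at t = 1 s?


s = t/T = 1/9 = 0.1111
p(t) = p0 + (pf-p0)*s
= 3.7 + (10.9 - 3.7) * 0.1111
= 4.5


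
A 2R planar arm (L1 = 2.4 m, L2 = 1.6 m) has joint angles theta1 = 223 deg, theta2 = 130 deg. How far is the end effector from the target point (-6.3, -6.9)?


End effector via forward kinematics:
x = L1*cos(t1) + L2*cos(t1+t2) = -0.1672
y = L1*sin(t1) + L2*sin(t1+t2) = -1.8318
Distance to target:
d = sqrt((-6.3 - -0.1672)^2 + (-6.9 - -1.8318)^2)
= sqrt(37.6115 + 25.6868)
= 7.956 m


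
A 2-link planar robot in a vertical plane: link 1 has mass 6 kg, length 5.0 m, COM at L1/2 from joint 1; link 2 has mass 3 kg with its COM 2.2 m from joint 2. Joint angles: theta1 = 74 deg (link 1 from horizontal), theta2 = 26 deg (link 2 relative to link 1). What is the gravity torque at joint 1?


Horizontal distance from joint 1 to link-1 COM:
  x_c1 = (L1/2)*cos(t1) = 2.5 * 0.2756 = 0.6891 m
Horizontal distance from joint 1 to link-2 COM:
  x_c2 = L1*cos(t1) + Lc2*cos(t1+t2)
       = 5.0*0.2756 + 2.2*-0.1736 = 0.9962 m
tau1 = m1*g*x_c1 + m2*g*x_c2
     = 6*9.81*0.6891 + 3*9.81*0.9962
     = 40.56 + 29.317
     = 69.877 Nm


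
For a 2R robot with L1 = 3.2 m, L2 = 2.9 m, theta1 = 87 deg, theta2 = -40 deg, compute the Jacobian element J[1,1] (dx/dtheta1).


J[1,1] = -L1*sin(t1) - L2*sin(t1+t2)
= -3.2*sin(87) - 2.9*sin(47)
= -5.3165


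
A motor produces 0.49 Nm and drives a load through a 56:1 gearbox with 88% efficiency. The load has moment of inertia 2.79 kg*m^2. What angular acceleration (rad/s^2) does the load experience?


tau_out = tau_motor * N * eta
= 0.49 * 56 * 0.88 = 24.1472 Nm
alpha = tau_out / I = 24.1472 / 2.79
= 8.6549 rad/s^2


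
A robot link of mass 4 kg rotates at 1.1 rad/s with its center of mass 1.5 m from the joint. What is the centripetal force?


F = m * omega^2 * r
= 4 * 1.1^2 * 1.5
= 4 * 1.21 * 1.5
= 7.26 N


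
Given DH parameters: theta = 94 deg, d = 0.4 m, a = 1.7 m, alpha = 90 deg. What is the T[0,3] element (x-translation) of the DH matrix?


T[0,3] = a * cos(theta)
= 1.7 * cos(94 deg)
= 1.7 * -0.0698
= -0.1186


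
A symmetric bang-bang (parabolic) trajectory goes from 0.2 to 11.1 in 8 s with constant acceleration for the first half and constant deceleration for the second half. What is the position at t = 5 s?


Symmetric rest-to-rest: each phase covers (pf-p0)/2 in time T/2. 0.5*a*(T/2)^2 = (pf-p0)/2 => a = 4*(pf-p0)/T^2
a = 4*(11.1-0.2)/8^2 = 0.6813
t = 5 is in the deceleration phase (t > T/2).
p = pf - 0.5*a*(T-t)^2 = 11.1 - 0.5*0.6813*3^2
= 8.0344


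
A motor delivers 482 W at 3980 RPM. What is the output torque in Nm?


omega = 3980 * 2*pi/60 = 416.7846 rad/s
tau = P / omega = 482 / 416.7846
= 1.1565 Nm


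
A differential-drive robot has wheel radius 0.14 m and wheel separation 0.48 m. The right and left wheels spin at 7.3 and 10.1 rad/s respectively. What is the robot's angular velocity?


vR = r*wR = 0.14*7.3 = 1.022 m/s
vL = r*wL = 0.14*10.1 = 1.414 m/s
v = (vR+vL)/2 = 1.218 m/s
omega = (vR-vL)/L = -0.8167 rad/s
angular velocity = -0.8167 rad/s


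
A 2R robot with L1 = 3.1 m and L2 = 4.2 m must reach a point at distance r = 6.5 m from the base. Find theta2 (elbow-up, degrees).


cos(theta2) = (r^2 - L1^2 - L2^2) / (2*L1*L2)
cos(theta2) = (42.25 - 9.61 - 17.64) / 26.04
cos(theta2) = 0.576037
theta2 = 54.8277 degrees


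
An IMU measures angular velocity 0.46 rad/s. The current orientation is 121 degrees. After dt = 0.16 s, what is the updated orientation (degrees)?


delta_theta = w * dt = 0.46 * 0.16 = 0.0736 rad
= 4.217 deg
theta_new = 121 + 4.217 = 125.217 deg


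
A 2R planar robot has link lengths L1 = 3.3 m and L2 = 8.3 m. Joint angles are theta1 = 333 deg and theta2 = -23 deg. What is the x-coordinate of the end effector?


Convert angles to radians: theta1 = 5.8119, theta2 = -0.4014
x = L1*cos(theta1) + L2*cos(theta1+theta2)
x = 2.9403 + 5.3351
x = 8.2755


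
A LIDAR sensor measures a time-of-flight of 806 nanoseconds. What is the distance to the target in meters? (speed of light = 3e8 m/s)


tof = 806 ns = 8.06e-07 s
dist = c * tof / 2
= 3e8 * 8.06e-07 / 2
= 120.9 m


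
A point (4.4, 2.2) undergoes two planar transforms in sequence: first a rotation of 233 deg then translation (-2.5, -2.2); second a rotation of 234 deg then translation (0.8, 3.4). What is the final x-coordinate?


After transform 1:
x1 = cos(233)*4.4 - sin(233)*2.2 + -2.5 = -3.391
y1 = sin(233)*4.4 + cos(233)*2.2 + -2.2 = -7.038
After transform 2:
x2 = cos(234)*-3.391 - sin(234)*-7.038 + 0.8
= -2.9007


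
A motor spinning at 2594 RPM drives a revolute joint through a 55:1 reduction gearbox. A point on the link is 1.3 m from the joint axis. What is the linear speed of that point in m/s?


omega_motor = 2594 * 2*pi/60 = 271.643 rad/s
omega_joint = omega_motor / 55 = 4.939 rad/s
v = omega_joint * r = 4.939 * 1.3
= 6.4207 m/s


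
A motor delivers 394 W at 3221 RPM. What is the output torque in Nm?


omega = 3221 * 2*pi/60 = 337.3023 rad/s
tau = P / omega = 394 / 337.3023
= 1.1681 Nm


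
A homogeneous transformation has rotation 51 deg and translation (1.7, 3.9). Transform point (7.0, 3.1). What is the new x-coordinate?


x' = cos(theta)*px - sin(theta)*py + tx
= 0.6293*7.0 - 0.7771*3.1 + 1.7
= 3.6961


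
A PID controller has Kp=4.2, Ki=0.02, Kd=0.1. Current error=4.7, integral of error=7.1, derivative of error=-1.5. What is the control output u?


u = Kp*e + Ki*int(e) + Kd*de/dt
= 4.2*4.7 + 0.02*7.1 + 0.1*(-1.5)
= 19.74 + 0.142 + -0.15
= 19.732


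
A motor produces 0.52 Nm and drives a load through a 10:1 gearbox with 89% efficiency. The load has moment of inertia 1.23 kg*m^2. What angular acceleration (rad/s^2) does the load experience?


tau_out = tau_motor * N * eta
= 0.52 * 10 * 0.89 = 4.628 Nm
alpha = tau_out / I = 4.628 / 1.23
= 3.7626 rad/s^2


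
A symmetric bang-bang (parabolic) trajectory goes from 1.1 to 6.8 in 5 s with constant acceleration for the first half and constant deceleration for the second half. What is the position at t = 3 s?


Symmetric rest-to-rest: each phase covers (pf-p0)/2 in time T/2. 0.5*a*(T/2)^2 = (pf-p0)/2 => a = 4*(pf-p0)/T^2
a = 4*(6.8-1.1)/5^2 = 0.912
t = 3 is in the deceleration phase (t > T/2).
p = pf - 0.5*a*(T-t)^2 = 6.8 - 0.5*0.912*2^2
= 4.976


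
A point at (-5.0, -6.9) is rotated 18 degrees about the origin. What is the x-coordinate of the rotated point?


x' = x*cos(theta) - y*sin(theta)
cos(18 deg) = 0.9511, sin(18 deg) = 0.309
x' = -5.0 * 0.9511 - -6.9 * 0.309
= -4.7553 - -2.1322
= -2.6231


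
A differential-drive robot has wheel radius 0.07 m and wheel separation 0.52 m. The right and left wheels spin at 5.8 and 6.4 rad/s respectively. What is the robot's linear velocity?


vR = r*wR = 0.07*5.8 = 0.406 m/s
vL = r*wL = 0.07*6.4 = 0.448 m/s
v = (vR+vL)/2 = 0.427 m/s
omega = (vR-vL)/L = -0.0808 rad/s
linear velocity = 0.427 m/s


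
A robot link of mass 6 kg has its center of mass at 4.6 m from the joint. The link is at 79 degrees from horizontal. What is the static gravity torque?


tau = m*g*L*cos(angle)
= 6 * 9.81 * 4.6 * cos(79 deg)
= 6 * 9.81 * 4.6 * 0.1908
= 51.6627 Nm


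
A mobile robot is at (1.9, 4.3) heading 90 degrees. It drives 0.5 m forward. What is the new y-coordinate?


y_new = y0 + d*sin(theta)
= 4.3 + 0.5*sin(90)
= 4.3 + 0.5
= 4.8


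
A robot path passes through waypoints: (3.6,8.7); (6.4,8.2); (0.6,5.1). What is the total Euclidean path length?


Segment lengths:
  seg1 = sqrt((2.8)^2 + (-0.5)^2) = 2.8443
  seg2 = sqrt((-5.8)^2 + (-3.1)^2) = 6.5765
Total = 9.4208


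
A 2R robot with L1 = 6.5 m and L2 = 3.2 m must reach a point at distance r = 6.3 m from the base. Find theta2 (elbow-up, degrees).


cos(theta2) = (r^2 - L1^2 - L2^2) / (2*L1*L2)
cos(theta2) = (39.69 - 42.25 - 10.24) / 41.6
cos(theta2) = -0.307692
theta2 = 107.9202 degrees


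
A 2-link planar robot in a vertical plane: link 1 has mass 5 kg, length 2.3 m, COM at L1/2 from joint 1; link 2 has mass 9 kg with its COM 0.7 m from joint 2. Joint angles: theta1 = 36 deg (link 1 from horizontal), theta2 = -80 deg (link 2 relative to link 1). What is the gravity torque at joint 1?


Horizontal distance from joint 1 to link-1 COM:
  x_c1 = (L1/2)*cos(t1) = 1.15 * 0.809 = 0.9304 m
Horizontal distance from joint 1 to link-2 COM:
  x_c2 = L1*cos(t1) + Lc2*cos(t1+t2)
       = 2.3*0.809 + 0.7*0.7193 = 2.3643 m
tau1 = m1*g*x_c1 + m2*g*x_c2
     = 5*9.81*0.9304 + 9*9.81*2.3643
     = 45.6346 + 208.742
     = 254.3766 Nm


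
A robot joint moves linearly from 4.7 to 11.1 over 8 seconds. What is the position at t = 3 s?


s = t/T = 3/8 = 0.375
p(t) = p0 + (pf-p0)*s
= 4.7 + (11.1 - 4.7) * 0.375
= 7.1


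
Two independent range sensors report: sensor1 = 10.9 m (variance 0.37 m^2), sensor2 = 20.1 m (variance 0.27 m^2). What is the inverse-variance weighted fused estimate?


w1 = (1/var1) / (1/var1 + 1/var2)
   = 2.7027 / (2.7027 + 3.7037) = 0.4219
w2 = 1 - w1 = 0.5781
fused = w1*s1 + w2*s2 = 4.5984 + 11.6203
= 16.2188 m


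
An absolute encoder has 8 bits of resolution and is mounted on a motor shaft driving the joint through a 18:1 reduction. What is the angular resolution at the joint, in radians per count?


counts = 2^8 = 256
effective counts at joint = 256 * 18 = 4608
resolution = 2*pi / 4608
= 0.0014 rad/count


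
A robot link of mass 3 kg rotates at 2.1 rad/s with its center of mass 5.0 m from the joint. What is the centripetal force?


F = m * omega^2 * r
= 3 * 2.1^2 * 5.0
= 3 * 4.41 * 5.0
= 66.15 N


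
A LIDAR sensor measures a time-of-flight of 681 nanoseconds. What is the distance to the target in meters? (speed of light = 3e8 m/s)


tof = 681 ns = 6.81e-07 s
dist = c * tof / 2
= 3e8 * 6.81e-07 / 2
= 102.15 m


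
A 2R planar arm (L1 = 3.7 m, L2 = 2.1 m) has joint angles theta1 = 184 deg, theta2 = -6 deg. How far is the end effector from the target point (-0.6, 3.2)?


End effector via forward kinematics:
x = L1*cos(t1) + L2*cos(t1+t2) = -5.7897
y = L1*sin(t1) + L2*sin(t1+t2) = -0.1848
Distance to target:
d = sqrt((-0.6 - -5.7897)^2 + (3.2 - -0.1848)^2)
= sqrt(26.9331 + 11.4569)
= 6.196 m


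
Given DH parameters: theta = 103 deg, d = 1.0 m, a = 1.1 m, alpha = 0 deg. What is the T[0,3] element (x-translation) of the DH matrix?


T[0,3] = a * cos(theta)
= 1.1 * cos(103 deg)
= 1.1 * -0.225
= -0.2474


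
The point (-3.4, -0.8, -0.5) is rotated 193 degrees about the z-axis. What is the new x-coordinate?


Rotation about z-axis: x' = x*cos(theta) - y*sin(theta)
= -3.4 * -0.9744 - -0.8 * -0.225
= 3.1329


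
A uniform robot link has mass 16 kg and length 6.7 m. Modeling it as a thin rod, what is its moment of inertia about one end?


I = (1/3) * m * L^2
= (1/3) * 16 * 6.7^2
= 0.333333 * 16 * 44.89
= 239.4133 kg*m^2


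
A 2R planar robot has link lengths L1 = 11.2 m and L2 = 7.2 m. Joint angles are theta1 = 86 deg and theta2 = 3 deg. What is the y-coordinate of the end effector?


Convert angles to radians: theta1 = 1.501, theta2 = 0.0524
y = L1*sin(theta1) + L2*sin(theta1+theta2)
y = 11.1727 + 7.1989
y = 18.3716


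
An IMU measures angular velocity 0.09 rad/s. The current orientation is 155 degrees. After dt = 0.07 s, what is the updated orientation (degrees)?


delta_theta = w * dt = 0.09 * 0.07 = 0.0063 rad
= 0.361 deg
theta_new = 155 + 0.361 = 155.361 deg


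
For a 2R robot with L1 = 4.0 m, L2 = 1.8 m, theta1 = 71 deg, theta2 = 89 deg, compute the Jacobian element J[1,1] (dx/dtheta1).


J[1,1] = -L1*sin(t1) - L2*sin(t1+t2)
= -4.0*sin(71) - 1.8*sin(160)
= -4.3977


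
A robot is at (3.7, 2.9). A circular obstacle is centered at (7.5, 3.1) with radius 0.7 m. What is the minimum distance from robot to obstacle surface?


center_dist = sqrt((3.7-7.5)^2 + (2.9-3.1)^2)
= sqrt(14.44 + 0.04)
= 3.8053
min_dist = center_dist - radius = 3.8053 - 0.7 = 3.1053 m


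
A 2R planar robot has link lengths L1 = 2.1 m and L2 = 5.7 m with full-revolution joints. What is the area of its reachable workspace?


r_max = L1 + L2 = 7.8 m
r_min = |L1 - L2| = 3.6 m
Area = pi*(r_max^2 - r_min^2)
= pi*(60.84 - 12.96)
= pi * 47.88
= 150.4195 m^2


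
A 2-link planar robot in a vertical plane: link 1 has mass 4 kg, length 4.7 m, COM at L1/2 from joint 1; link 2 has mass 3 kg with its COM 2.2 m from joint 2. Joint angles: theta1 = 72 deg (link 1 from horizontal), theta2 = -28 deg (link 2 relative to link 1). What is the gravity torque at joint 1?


Horizontal distance from joint 1 to link-1 COM:
  x_c1 = (L1/2)*cos(t1) = 2.35 * 0.309 = 0.7262 m
Horizontal distance from joint 1 to link-2 COM:
  x_c2 = L1*cos(t1) + Lc2*cos(t1+t2)
       = 4.7*0.309 + 2.2*0.7193 = 3.0349 m
tau1 = m1*g*x_c1 + m2*g*x_c2
     = 4*9.81*0.7262 + 3*9.81*3.0349
     = 28.4957 + 89.3179
     = 117.8136 Nm


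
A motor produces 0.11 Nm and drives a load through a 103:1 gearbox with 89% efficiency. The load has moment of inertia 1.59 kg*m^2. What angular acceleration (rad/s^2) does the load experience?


tau_out = tau_motor * N * eta
= 0.11 * 103 * 0.89 = 10.0837 Nm
alpha = tau_out / I = 10.0837 / 1.59
= 6.3419 rad/s^2


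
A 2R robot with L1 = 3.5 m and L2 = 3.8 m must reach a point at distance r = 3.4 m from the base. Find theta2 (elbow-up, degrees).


cos(theta2) = (r^2 - L1^2 - L2^2) / (2*L1*L2)
cos(theta2) = (11.56 - 12.25 - 14.44) / 26.6
cos(theta2) = -0.568797
theta2 = 124.6664 degrees


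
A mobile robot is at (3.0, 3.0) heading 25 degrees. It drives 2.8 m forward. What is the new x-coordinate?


x_new = x0 + d*cos(theta)
= 3.0 + 2.8*cos(25)
= 3.0 + 2.5377
= 5.5377


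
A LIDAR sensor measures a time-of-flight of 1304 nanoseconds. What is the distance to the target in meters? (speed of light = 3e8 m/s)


tof = 1304 ns = 1.304e-06 s
dist = c * tof / 2
= 3e8 * 1.304e-06 / 2
= 195.6 m


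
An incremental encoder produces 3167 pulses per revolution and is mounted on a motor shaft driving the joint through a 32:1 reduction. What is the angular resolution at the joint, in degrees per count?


counts per rev = 3167
effective counts at joint = 3167 * 32 = 101344
resolution = 360 / 101344
= 0.0036 deg/count


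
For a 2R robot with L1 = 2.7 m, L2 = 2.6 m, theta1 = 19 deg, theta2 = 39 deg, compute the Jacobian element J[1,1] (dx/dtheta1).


J[1,1] = -L1*sin(t1) - L2*sin(t1+t2)
= -2.7*sin(19) - 2.6*sin(58)
= -3.084


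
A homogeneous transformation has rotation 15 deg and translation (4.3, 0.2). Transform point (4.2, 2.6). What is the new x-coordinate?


x' = cos(theta)*px - sin(theta)*py + tx
= 0.9659*4.2 - 0.2588*2.6 + 4.3
= 7.684


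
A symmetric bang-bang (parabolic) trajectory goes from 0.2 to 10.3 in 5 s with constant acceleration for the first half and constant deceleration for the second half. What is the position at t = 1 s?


Symmetric rest-to-rest: each phase covers (pf-p0)/2 in time T/2. 0.5*a*(T/2)^2 = (pf-p0)/2 => a = 4*(pf-p0)/T^2
a = 4*(10.3-0.2)/5^2 = 1.616
t = 1 is in the acceleration phase (t <= T/2).
p = p0 + 0.5*a*t^2 = 0.2 + 0.5*1.616*1^2
= 1.008


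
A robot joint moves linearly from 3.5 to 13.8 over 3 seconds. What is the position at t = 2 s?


s = t/T = 2/3 = 0.6667
p(t) = p0 + (pf-p0)*s
= 3.5 + (13.8 - 3.5) * 0.6667
= 10.3667


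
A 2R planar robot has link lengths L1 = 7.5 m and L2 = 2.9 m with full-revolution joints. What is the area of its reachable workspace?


r_max = L1 + L2 = 10.4 m
r_min = |L1 - L2| = 4.6 m
Area = pi*(r_max^2 - r_min^2)
= pi*(108.16 - 21.16)
= pi * 87.0
= 273.3186 m^2


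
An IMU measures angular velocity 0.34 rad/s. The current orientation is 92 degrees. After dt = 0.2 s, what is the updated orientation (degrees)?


delta_theta = w * dt = 0.34 * 0.2 = 0.068 rad
= 3.8961 deg
theta_new = 92 + 3.8961 = 95.8961 deg


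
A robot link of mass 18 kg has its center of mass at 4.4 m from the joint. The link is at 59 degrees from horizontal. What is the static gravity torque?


tau = m*g*L*cos(angle)
= 18 * 9.81 * 4.4 * cos(59 deg)
= 18 * 9.81 * 4.4 * 0.515
= 400.1599 Nm


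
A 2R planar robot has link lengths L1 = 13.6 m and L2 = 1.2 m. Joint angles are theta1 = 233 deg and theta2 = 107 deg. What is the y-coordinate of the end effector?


Convert angles to radians: theta1 = 4.0666, theta2 = 1.8675
y = L1*sin(theta1) + L2*sin(theta1+theta2)
y = -10.8614 + -0.4104
y = -11.2719


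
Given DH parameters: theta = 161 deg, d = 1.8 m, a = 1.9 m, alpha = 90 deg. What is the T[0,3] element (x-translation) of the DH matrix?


T[0,3] = a * cos(theta)
= 1.9 * cos(161 deg)
= 1.9 * -0.9455
= -1.7965
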